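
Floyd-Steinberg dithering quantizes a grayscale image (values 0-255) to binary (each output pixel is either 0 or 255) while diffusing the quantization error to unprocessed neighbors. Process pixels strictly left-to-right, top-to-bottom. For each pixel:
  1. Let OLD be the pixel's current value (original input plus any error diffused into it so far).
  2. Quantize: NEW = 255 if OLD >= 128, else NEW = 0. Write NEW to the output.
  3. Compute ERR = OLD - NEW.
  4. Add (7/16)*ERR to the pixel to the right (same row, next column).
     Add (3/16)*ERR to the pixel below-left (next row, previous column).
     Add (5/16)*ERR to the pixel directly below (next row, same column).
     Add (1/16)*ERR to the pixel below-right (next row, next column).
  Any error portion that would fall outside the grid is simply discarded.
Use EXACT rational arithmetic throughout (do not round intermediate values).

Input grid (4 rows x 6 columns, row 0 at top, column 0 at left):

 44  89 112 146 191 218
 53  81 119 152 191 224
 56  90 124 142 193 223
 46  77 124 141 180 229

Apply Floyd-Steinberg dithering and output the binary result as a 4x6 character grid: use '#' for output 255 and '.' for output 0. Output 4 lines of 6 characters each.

Answer: ..#.##
.#.###
..#.##
.#.#.#

Derivation:
(0,0): OLD=44 → NEW=0, ERR=44
(0,1): OLD=433/4 → NEW=0, ERR=433/4
(0,2): OLD=10199/64 → NEW=255, ERR=-6121/64
(0,3): OLD=106657/1024 → NEW=0, ERR=106657/1024
(0,4): OLD=3875943/16384 → NEW=255, ERR=-301977/16384
(0,5): OLD=55033553/262144 → NEW=255, ERR=-11813167/262144
(1,0): OLD=5571/64 → NEW=0, ERR=5571/64
(1,1): OLD=70517/512 → NEW=255, ERR=-60043/512
(1,2): OLD=1050233/16384 → NEW=0, ERR=1050233/16384
(1,3): OLD=13314293/65536 → NEW=255, ERR=-3397387/65536
(1,4): OLD=673691759/4194304 → NEW=255, ERR=-395855761/4194304
(1,5): OLD=11239035737/67108864 → NEW=255, ERR=-5873724583/67108864
(2,0): OLD=501463/8192 → NEW=0, ERR=501463/8192
(2,1): OLD=25583437/262144 → NEW=0, ERR=25583437/262144
(2,2): OLD=711685735/4194304 → NEW=255, ERR=-357861785/4194304
(2,3): OLD=2509277359/33554432 → NEW=0, ERR=2509277359/33554432
(2,4): OLD=189593496141/1073741824 → NEW=255, ERR=-84210668979/1073741824
(2,5): OLD=2670399103723/17179869184 → NEW=255, ERR=-1710467538197/17179869184
(3,0): OLD=349922375/4194304 → NEW=0, ERR=349922375/4194304
(3,1): OLD=4423338907/33554432 → NEW=255, ERR=-4133041253/33554432
(3,2): OLD=17064372465/268435456 → NEW=0, ERR=17064372465/268435456
(3,3): OLD=2957403737507/17179869184 → NEW=255, ERR=-1423462904413/17179869184
(3,4): OLD=14465138396963/137438953472 → NEW=0, ERR=14465138396963/137438953472
(3,5): OLD=525634627142957/2199023255552 → NEW=255, ERR=-35116303022803/2199023255552
Row 0: ..#.##
Row 1: .#.###
Row 2: ..#.##
Row 3: .#.#.#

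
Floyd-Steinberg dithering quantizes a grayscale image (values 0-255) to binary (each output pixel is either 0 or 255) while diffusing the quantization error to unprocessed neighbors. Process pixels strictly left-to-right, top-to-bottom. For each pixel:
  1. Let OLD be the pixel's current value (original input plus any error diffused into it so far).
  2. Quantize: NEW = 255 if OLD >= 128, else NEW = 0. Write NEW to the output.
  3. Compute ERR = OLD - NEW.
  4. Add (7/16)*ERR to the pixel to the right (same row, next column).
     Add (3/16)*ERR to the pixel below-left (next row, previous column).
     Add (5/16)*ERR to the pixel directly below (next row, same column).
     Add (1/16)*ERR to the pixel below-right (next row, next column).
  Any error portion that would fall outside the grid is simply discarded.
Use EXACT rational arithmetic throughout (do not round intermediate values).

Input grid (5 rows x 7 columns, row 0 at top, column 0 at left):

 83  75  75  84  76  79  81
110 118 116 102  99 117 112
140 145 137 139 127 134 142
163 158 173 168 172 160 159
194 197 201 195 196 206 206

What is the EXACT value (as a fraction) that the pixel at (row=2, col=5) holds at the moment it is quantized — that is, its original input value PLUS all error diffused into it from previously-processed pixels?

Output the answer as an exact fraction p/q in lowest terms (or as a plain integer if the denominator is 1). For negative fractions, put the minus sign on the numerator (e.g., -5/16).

Answer: 1897884815113/34359738368

Derivation:
(0,0): OLD=83 → NEW=0, ERR=83
(0,1): OLD=1781/16 → NEW=0, ERR=1781/16
(0,2): OLD=31667/256 → NEW=0, ERR=31667/256
(0,3): OLD=565733/4096 → NEW=255, ERR=-478747/4096
(0,4): OLD=1629507/65536 → NEW=0, ERR=1629507/65536
(0,5): OLD=94244053/1048576 → NEW=0, ERR=94244053/1048576
(0,6): OLD=2018662867/16777216 → NEW=0, ERR=2018662867/16777216
(1,0): OLD=40143/256 → NEW=255, ERR=-25137/256
(1,1): OLD=283049/2048 → NEW=255, ERR=-239191/2048
(1,2): OLD=5806557/65536 → NEW=0, ERR=5806557/65536
(1,3): OLD=30574041/262144 → NEW=0, ERR=30574041/262144
(1,4): OLD=2807551019/16777216 → NEW=255, ERR=-1470639061/16777216
(1,5): OLD=17562570779/134217728 → NEW=255, ERR=-16662949861/134217728
(1,6): OLD=216687273013/2147483648 → NEW=0, ERR=216687273013/2147483648
(2,0): OLD=2864467/32768 → NEW=0, ERR=2864467/32768
(2,1): OLD=164860097/1048576 → NEW=255, ERR=-102526783/1048576
(2,2): OLD=2289738371/16777216 → NEW=255, ERR=-1988451709/16777216
(2,3): OLD=15125810475/134217728 → NEW=0, ERR=15125810475/134217728
(2,4): OLD=142725296795/1073741824 → NEW=255, ERR=-131078868325/1073741824
(2,5): OLD=1897884815113/34359738368 → NEW=0, ERR=1897884815113/34359738368
Target (2,5): original=134, with diffused error = 1897884815113/34359738368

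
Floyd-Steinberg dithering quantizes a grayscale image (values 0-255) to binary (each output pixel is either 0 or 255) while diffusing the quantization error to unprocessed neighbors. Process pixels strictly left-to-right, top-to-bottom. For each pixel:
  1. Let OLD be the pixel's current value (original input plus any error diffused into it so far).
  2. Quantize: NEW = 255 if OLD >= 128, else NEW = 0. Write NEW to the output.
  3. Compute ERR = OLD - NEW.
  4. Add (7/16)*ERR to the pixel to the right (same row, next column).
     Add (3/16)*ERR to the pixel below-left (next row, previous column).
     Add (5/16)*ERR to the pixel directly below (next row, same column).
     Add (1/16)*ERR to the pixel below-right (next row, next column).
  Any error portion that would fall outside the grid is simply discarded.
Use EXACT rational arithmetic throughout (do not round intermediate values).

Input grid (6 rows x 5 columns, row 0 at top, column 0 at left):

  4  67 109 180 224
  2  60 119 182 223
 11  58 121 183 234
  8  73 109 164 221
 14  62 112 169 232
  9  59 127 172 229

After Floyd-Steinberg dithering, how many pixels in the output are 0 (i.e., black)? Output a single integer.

Answer: 15

Derivation:
(0,0): OLD=4 → NEW=0, ERR=4
(0,1): OLD=275/4 → NEW=0, ERR=275/4
(0,2): OLD=8901/64 → NEW=255, ERR=-7419/64
(0,3): OLD=132387/1024 → NEW=255, ERR=-128733/1024
(0,4): OLD=2768885/16384 → NEW=255, ERR=-1409035/16384
(1,0): OLD=1033/64 → NEW=0, ERR=1033/64
(1,1): OLD=34335/512 → NEW=0, ERR=34335/512
(1,2): OLD=1521067/16384 → NEW=0, ERR=1521067/16384
(1,3): OLD=10483167/65536 → NEW=255, ERR=-6228513/65536
(1,4): OLD=153813245/1048576 → NEW=255, ERR=-113573635/1048576
(2,0): OLD=234437/8192 → NEW=0, ERR=234437/8192
(2,1): OLD=28807719/262144 → NEW=0, ERR=28807719/262144
(2,2): OLD=773687541/4194304 → NEW=255, ERR=-295859979/4194304
(2,3): OLD=7243287631/67108864 → NEW=0, ERR=7243287631/67108864
(2,4): OLD=259237039721/1073741824 → NEW=255, ERR=-14567125399/1073741824
(3,0): OLD=157487509/4194304 → NEW=0, ERR=157487509/4194304
(3,1): OLD=3769214481/33554432 → NEW=0, ERR=3769214481/33554432
(3,2): OLD=175242702187/1073741824 → NEW=255, ERR=-98561462933/1073741824
(3,3): OLD=323448723163/2147483648 → NEW=255, ERR=-224159607077/2147483648
(3,4): OLD=6110498879991/34359738368 → NEW=255, ERR=-2651234403849/34359738368
(4,0): OLD=25123336571/536870912 → NEW=0, ERR=25123336571/536870912
(4,1): OLD=1764585331867/17179869184 → NEW=0, ERR=1764585331867/17179869184
(4,2): OLD=31803513110581/274877906944 → NEW=0, ERR=31803513110581/274877906944
(4,3): OLD=733570943418139/4398046511104 → NEW=255, ERR=-387930916913381/4398046511104
(4,4): OLD=11454163337067325/70368744177664 → NEW=255, ERR=-6489866428236995/70368744177664
(5,0): OLD=11787391009457/274877906944 → NEW=0, ERR=11787391009457/274877906944
(5,1): OLD=295718497713395/2199023255552 → NEW=255, ERR=-265032432452365/2199023255552
(5,2): OLD=7058598599294507/70368744177664 → NEW=0, ERR=7058598599294507/70368744177664
(5,3): OLD=50175650222630037/281474976710656 → NEW=255, ERR=-21600468838587243/281474976710656
(5,4): OLD=725496125550536599/4503599627370496 → NEW=255, ERR=-422921779428939881/4503599627370496
Output grid:
  Row 0: ..###  (2 black, running=2)
  Row 1: ...##  (3 black, running=5)
  Row 2: ..#.#  (3 black, running=8)
  Row 3: ..###  (2 black, running=10)
  Row 4: ...##  (3 black, running=13)
  Row 5: .#.##  (2 black, running=15)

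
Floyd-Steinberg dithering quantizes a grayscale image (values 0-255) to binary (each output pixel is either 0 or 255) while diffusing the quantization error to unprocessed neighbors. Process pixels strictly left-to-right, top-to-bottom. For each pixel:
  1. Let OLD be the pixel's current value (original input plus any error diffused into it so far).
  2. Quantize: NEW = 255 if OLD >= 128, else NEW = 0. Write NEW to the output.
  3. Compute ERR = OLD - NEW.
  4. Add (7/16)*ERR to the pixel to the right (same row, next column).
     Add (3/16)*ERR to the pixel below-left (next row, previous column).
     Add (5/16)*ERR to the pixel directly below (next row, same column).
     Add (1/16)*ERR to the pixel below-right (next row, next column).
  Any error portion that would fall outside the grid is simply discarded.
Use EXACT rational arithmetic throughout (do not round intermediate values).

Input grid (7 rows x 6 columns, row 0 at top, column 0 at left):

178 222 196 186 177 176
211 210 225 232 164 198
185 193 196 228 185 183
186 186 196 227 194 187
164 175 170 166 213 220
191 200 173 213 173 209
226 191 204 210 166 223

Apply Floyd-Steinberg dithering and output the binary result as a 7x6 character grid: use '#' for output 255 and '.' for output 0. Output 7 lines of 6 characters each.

(0,0): OLD=178 → NEW=255, ERR=-77
(0,1): OLD=3013/16 → NEW=255, ERR=-1067/16
(0,2): OLD=42707/256 → NEW=255, ERR=-22573/256
(0,3): OLD=603845/4096 → NEW=255, ERR=-440635/4096
(0,4): OLD=8515427/65536 → NEW=255, ERR=-8196253/65536
(0,5): OLD=127175605/1048576 → NEW=0, ERR=127175605/1048576
(1,0): OLD=44655/256 → NEW=255, ERR=-20625/256
(1,1): OLD=271497/2048 → NEW=255, ERR=-250743/2048
(1,2): OLD=7834301/65536 → NEW=0, ERR=7834301/65536
(1,3): OLD=58122873/262144 → NEW=255, ERR=-8723847/262144
(1,4): OLD=2120219723/16777216 → NEW=0, ERR=2120219723/16777216
(1,5): OLD=76067565981/268435456 → NEW=255, ERR=7616524701/268435456
(2,0): OLD=4484851/32768 → NEW=255, ERR=-3870989/32768
(2,1): OLD=126285345/1048576 → NEW=0, ERR=126285345/1048576
(2,2): OLD=4566009251/16777216 → NEW=255, ERR=287819171/16777216
(2,3): OLD=34396313675/134217728 → NEW=255, ERR=170793035/134217728
(2,4): OLD=980493984865/4294967296 → NEW=255, ERR=-114722675615/4294967296
(2,5): OLD=12924703738551/68719476736 → NEW=255, ERR=-4598762829129/68719476736
(3,0): OLD=2880059971/16777216 → NEW=255, ERR=-1398130109/16777216
(3,1): OLD=24563211399/134217728 → NEW=255, ERR=-9662309241/134217728
(3,2): OLD=190730150213/1073741824 → NEW=255, ERR=-83074014907/1073741824
(3,3): OLD=13030089368207/68719476736 → NEW=255, ERR=-4493377199473/68719476736
(3,4): OLD=79482479444783/549755813888 → NEW=255, ERR=-60705253096657/549755813888
(3,5): OLD=1021297607832417/8796093022208 → NEW=0, ERR=1021297607832417/8796093022208
(4,0): OLD=267275186189/2147483648 → NEW=0, ERR=267275186189/2147483648
(4,1): OLD=6433491035049/34359738368 → NEW=255, ERR=-2328242248791/34359738368
(4,2): OLD=109310666538795/1099511627776 → NEW=0, ERR=109310666538795/1099511627776
(4,3): OLD=2876708063342071/17592186044416 → NEW=255, ERR=-1609299377984009/17592186044416
(4,4): OLD=43953714981945959/281474976710656 → NEW=255, ERR=-27822404079271321/281474976710656
(4,5): OLD=928361617134308209/4503599627370496 → NEW=255, ERR=-220056287845168271/4503599627370496
(5,0): OLD=119400648601355/549755813888 → NEW=255, ERR=-20787083940085/549755813888
(5,1): OLD=3319676168860603/17592186044416 → NEW=255, ERR=-1166331272465477/17592186044416
(5,2): OLD=21627873610727865/140737488355328 → NEW=255, ERR=-14260185919880775/140737488355328
(5,3): OLD=575396485908981635/4503599627370496 → NEW=0, ERR=575396485908981635/4503599627370496
(5,4): OLD=1649474667410410947/9007199254740992 → NEW=255, ERR=-647361142548542013/9007199254740992
(5,5): OLD=22497666501025718175/144115188075855872 → NEW=255, ERR=-14251706458317529185/144115188075855872
(6,0): OLD=56788417488798225/281474976710656 → NEW=255, ERR=-14987701572419055/281474976710656
(6,1): OLD=565763013526985021/4503599627370496 → NEW=0, ERR=565763013526985021/4503599627370496
(6,2): OLD=4451517295805263221/18014398509481984 → NEW=255, ERR=-142154324112642699/18014398509481984
(6,3): OLD=65331757788214608769/288230376151711744 → NEW=255, ERR=-8166988130471885951/288230376151711744
(6,4): OLD=556108315686146117857/4611686018427387904 → NEW=0, ERR=556108315686146117857/4611686018427387904
(6,5): OLD=17735531985236284686215/73786976294838206464 → NEW=255, ERR=-1080146969947457962105/73786976294838206464
Row 0: #####.
Row 1: ##.#.#
Row 2: #.####
Row 3: #####.
Row 4: .#.###
Row 5: ###.##
Row 6: #.##.#

Answer: #####.
##.#.#
#.####
#####.
.#.###
###.##
#.##.#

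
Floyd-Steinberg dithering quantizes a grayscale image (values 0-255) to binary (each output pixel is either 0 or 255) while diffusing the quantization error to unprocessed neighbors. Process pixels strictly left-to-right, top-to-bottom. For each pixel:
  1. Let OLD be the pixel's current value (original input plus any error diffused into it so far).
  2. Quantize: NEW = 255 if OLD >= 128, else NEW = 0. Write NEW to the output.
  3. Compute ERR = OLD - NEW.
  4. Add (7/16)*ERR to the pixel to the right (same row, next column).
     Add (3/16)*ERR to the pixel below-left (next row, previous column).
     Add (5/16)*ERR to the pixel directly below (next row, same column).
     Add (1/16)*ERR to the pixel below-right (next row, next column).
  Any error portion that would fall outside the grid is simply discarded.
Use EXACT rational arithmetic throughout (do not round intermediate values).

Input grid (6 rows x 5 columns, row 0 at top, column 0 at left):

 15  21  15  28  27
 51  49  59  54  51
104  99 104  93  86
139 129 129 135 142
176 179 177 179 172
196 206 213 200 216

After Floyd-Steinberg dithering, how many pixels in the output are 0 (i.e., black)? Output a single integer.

Answer: 17

Derivation:
(0,0): OLD=15 → NEW=0, ERR=15
(0,1): OLD=441/16 → NEW=0, ERR=441/16
(0,2): OLD=6927/256 → NEW=0, ERR=6927/256
(0,3): OLD=163177/4096 → NEW=0, ERR=163177/4096
(0,4): OLD=2911711/65536 → NEW=0, ERR=2911711/65536
(1,0): OLD=15579/256 → NEW=0, ERR=15579/256
(1,1): OLD=184829/2048 → NEW=0, ERR=184829/2048
(1,2): OLD=7610817/65536 → NEW=0, ERR=7610817/65536
(1,3): OLD=33365357/262144 → NEW=0, ERR=33365357/262144
(1,4): OLD=516144551/4194304 → NEW=0, ERR=516144551/4194304
(2,0): OLD=4585519/32768 → NEW=255, ERR=-3770321/32768
(2,1): OLD=107417845/1048576 → NEW=0, ERR=107417845/1048576
(2,2): OLD=3600637471/16777216 → NEW=255, ERR=-677552609/16777216
(2,3): OLD=39040647149/268435456 → NEW=255, ERR=-29410394131/268435456
(2,4): OLD=362826810427/4294967296 → NEW=0, ERR=362826810427/4294967296
(3,0): OLD=2051035199/16777216 → NEW=0, ERR=2051035199/16777216
(3,1): OLD=26807892819/134217728 → NEW=255, ERR=-7417627821/134217728
(3,2): OLD=335267568897/4294967296 → NEW=0, ERR=335267568897/4294967296
(3,3): OLD=1273274721817/8589934592 → NEW=255, ERR=-917158599143/8589934592
(3,4): OLD=15783356691101/137438953472 → NEW=0, ERR=15783356691101/137438953472
(4,0): OLD=437745646545/2147483648 → NEW=255, ERR=-109862683695/2147483648
(4,1): OLD=11106756030289/68719476736 → NEW=255, ERR=-6416710537391/68719476736
(4,2): OLD=150708358042591/1099511627776 → NEW=255, ERR=-129667107040289/1099511627776
(4,3): OLD=2118979107440977/17592186044416 → NEW=0, ERR=2118979107440977/17592186044416
(4,4): OLD=71469557217579447/281474976710656 → NEW=255, ERR=-306561843637833/281474976710656
(5,0): OLD=178676118040723/1099511627776 → NEW=255, ERR=-101699347042157/1099511627776
(5,1): OLD=976753518845305/8796093022208 → NEW=0, ERR=976753518845305/8796093022208
(5,2): OLD=67969610164731713/281474976710656 → NEW=255, ERR=-3806508896485567/281474976710656
(5,3): OLD=252369556715187727/1125899906842624 → NEW=255, ERR=-34734919529681393/1125899906842624
(5,4): OLD=3777449067343804661/18014398509481984 → NEW=255, ERR=-816222552574101259/18014398509481984
Output grid:
  Row 0: .....  (5 black, running=5)
  Row 1: .....  (5 black, running=10)
  Row 2: #.##.  (2 black, running=12)
  Row 3: .#.#.  (3 black, running=15)
  Row 4: ###.#  (1 black, running=16)
  Row 5: #.###  (1 black, running=17)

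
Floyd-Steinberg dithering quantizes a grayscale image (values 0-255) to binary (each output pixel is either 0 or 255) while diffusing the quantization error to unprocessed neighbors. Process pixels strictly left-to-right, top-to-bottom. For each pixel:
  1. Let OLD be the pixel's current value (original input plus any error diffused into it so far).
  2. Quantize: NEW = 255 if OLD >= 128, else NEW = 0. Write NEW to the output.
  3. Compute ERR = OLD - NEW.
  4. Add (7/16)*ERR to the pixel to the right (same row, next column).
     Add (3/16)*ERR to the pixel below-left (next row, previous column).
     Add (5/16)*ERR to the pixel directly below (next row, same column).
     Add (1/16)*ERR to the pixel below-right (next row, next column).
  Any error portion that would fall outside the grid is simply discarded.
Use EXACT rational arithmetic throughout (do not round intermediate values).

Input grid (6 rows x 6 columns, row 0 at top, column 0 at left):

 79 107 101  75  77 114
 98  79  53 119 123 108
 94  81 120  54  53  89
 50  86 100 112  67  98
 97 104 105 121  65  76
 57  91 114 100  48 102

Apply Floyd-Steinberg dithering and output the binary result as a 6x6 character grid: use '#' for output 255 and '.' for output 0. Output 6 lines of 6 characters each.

(0,0): OLD=79 → NEW=0, ERR=79
(0,1): OLD=2265/16 → NEW=255, ERR=-1815/16
(0,2): OLD=13151/256 → NEW=0, ERR=13151/256
(0,3): OLD=399257/4096 → NEW=0, ERR=399257/4096
(0,4): OLD=7841071/65536 → NEW=0, ERR=7841071/65536
(0,5): OLD=174425161/1048576 → NEW=255, ERR=-92961719/1048576
(1,0): OLD=25963/256 → NEW=0, ERR=25963/256
(1,1): OLD=209901/2048 → NEW=0, ERR=209901/2048
(1,2): OLD=8197233/65536 → NEW=0, ERR=8197233/65536
(1,3): OLD=60247901/262144 → NEW=255, ERR=-6598819/262144
(1,4): OLD=2329440951/16777216 → NEW=255, ERR=-1948749129/16777216
(1,5): OLD=9920162001/268435456 → NEW=0, ERR=9920162001/268435456
(2,0): OLD=4748415/32768 → NEW=255, ERR=-3607425/32768
(2,1): OLD=99253093/1048576 → NEW=0, ERR=99253093/1048576
(2,2): OLD=3392099695/16777216 → NEW=255, ERR=-886090385/16777216
(2,3): OLD=1216752055/134217728 → NEW=0, ERR=1216752055/134217728
(2,4): OLD=111771160485/4294967296 → NEW=0, ERR=111771160485/4294967296
(2,5): OLD=7193164735955/68719476736 → NEW=0, ERR=7193164735955/68719476736
(3,0): OLD=559432079/16777216 → NEW=0, ERR=559432079/16777216
(3,1): OLD=15218224227/134217728 → NEW=0, ERR=15218224227/134217728
(3,2): OLD=151093485529/1073741824 → NEW=255, ERR=-122710679591/1073741824
(3,3): OLD=4563837037579/68719476736 → NEW=0, ERR=4563837037579/68719476736
(3,4): OLD=68379151211435/549755813888 → NEW=0, ERR=68379151211435/549755813888
(3,5): OLD=1642704472636709/8796093022208 → NEW=255, ERR=-600299248026331/8796093022208
(4,0): OLD=276337869697/2147483648 → NEW=255, ERR=-271270460543/2147483648
(4,1): OLD=2227320733197/34359738368 → NEW=0, ERR=2227320733197/34359738368
(4,2): OLD=128847035629079/1099511627776 → NEW=0, ERR=128847035629079/1099511627776
(4,3): OLD=3680309895151635/17592186044416 → NEW=255, ERR=-805697546174445/17592186044416
(4,4): OLD=21163201650263363/281474976710656 → NEW=0, ERR=21163201650263363/281474976710656
(4,5): OLD=429378228968042997/4503599627370496 → NEW=0, ERR=429378228968042997/4503599627370496
(5,0): OLD=16316406747767/549755813888 → NEW=0, ERR=16316406747767/549755813888
(5,1): OLD=2433340572911335/17592186044416 → NEW=255, ERR=-2052666868414745/17592186044416
(5,2): OLD=13375268846655709/140737488355328 → NEW=0, ERR=13375268846655709/140737488355328
(5,3): OLD=669632368968108239/4503599627370496 → NEW=255, ERR=-478785536011368241/4503599627370496
(5,4): OLD=360274751105687919/9007199254740992 → NEW=0, ERR=360274751105687919/9007199254740992
(5,5): OLD=22192677183965971963/144115188075855872 → NEW=255, ERR=-14556695775377275397/144115188075855872
Row 0: .#...#
Row 1: ...##.
Row 2: #.#...
Row 3: ..#..#
Row 4: #..#..
Row 5: .#.#.#

Answer: .#...#
...##.
#.#...
..#..#
#..#..
.#.#.#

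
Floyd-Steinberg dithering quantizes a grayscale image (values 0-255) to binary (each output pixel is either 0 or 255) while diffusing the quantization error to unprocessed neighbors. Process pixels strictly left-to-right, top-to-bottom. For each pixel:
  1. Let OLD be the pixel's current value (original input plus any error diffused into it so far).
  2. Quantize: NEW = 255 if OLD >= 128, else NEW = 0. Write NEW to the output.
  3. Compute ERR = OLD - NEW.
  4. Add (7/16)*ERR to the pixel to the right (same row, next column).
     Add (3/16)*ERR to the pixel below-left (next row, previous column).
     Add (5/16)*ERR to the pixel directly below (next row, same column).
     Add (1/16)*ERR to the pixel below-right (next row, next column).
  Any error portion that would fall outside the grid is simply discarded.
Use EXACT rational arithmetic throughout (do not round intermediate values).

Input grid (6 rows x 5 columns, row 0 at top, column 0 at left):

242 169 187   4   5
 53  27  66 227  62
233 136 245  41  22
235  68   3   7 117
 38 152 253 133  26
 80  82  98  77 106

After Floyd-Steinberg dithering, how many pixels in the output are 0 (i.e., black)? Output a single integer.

Answer: 18

Derivation:
(0,0): OLD=242 → NEW=255, ERR=-13
(0,1): OLD=2613/16 → NEW=255, ERR=-1467/16
(0,2): OLD=37603/256 → NEW=255, ERR=-27677/256
(0,3): OLD=-177355/4096 → NEW=0, ERR=-177355/4096
(0,4): OLD=-913805/65536 → NEW=0, ERR=-913805/65536
(1,0): OLD=8127/256 → NEW=0, ERR=8127/256
(1,1): OLD=-18119/2048 → NEW=0, ERR=-18119/2048
(1,2): OLD=949933/65536 → NEW=0, ERR=949933/65536
(1,3): OLD=55165289/262144 → NEW=255, ERR=-11681431/262144
(1,4): OLD=148650011/4194304 → NEW=0, ERR=148650011/4194304
(2,0): OLD=7905667/32768 → NEW=255, ERR=-450173/32768
(2,1): OLD=138335185/1048576 → NEW=255, ERR=-129051695/1048576
(2,2): OLD=3133596595/16777216 → NEW=255, ERR=-1144593485/16777216
(2,3): OLD=1282624361/268435456 → NEW=0, ERR=1282624361/268435456
(2,4): OLD=139073869215/4294967296 → NEW=0, ERR=139073869215/4294967296
(3,0): OLD=3483462995/16777216 → NEW=255, ERR=-794727085/16777216
(3,1): OLD=-648941609/134217728 → NEW=0, ERR=-648941609/134217728
(3,2): OLD=-116957120275/4294967296 → NEW=0, ERR=-116957120275/4294967296
(3,3): OLD=-13855985051/8589934592 → NEW=0, ERR=-13855985051/8589934592
(3,4): OLD=17415148332569/137438953472 → NEW=0, ERR=17415148332569/137438953472
(4,0): OLD=47868470397/2147483648 → NEW=0, ERR=47868470397/2147483648
(4,1): OLD=10457366897405/68719476736 → NEW=255, ERR=-7066099670275/68719476736
(4,2): OLD=218692372768371/1099511627776 → NEW=255, ERR=-61683092314509/1099511627776
(4,3): OLD=2287133804464381/17592186044416 → NEW=255, ERR=-2198873636861699/17592186044416
(4,4): OLD=3043551811904875/281474976710656 → NEW=0, ERR=3043551811904875/281474976710656
(5,0): OLD=74421586474775/1099511627776 → NEW=0, ERR=74421586474775/1099511627776
(5,1): OLD=618840883621637/8796093022208 → NEW=0, ERR=618840883621637/8796093022208
(5,2): OLD=22908130277010989/281474976710656 → NEW=0, ERR=22908130277010989/281474976710656
(5,3): OLD=81140994025217379/1125899906842624 → NEW=0, ERR=81140994025217379/1125899906842624
(5,4): OLD=2397656323660560721/18014398509481984 → NEW=255, ERR=-2196015296257345199/18014398509481984
Output grid:
  Row 0: ###..  (2 black, running=2)
  Row 1: ...#.  (4 black, running=6)
  Row 2: ###..  (2 black, running=8)
  Row 3: #....  (4 black, running=12)
  Row 4: .###.  (2 black, running=14)
  Row 5: ....#  (4 black, running=18)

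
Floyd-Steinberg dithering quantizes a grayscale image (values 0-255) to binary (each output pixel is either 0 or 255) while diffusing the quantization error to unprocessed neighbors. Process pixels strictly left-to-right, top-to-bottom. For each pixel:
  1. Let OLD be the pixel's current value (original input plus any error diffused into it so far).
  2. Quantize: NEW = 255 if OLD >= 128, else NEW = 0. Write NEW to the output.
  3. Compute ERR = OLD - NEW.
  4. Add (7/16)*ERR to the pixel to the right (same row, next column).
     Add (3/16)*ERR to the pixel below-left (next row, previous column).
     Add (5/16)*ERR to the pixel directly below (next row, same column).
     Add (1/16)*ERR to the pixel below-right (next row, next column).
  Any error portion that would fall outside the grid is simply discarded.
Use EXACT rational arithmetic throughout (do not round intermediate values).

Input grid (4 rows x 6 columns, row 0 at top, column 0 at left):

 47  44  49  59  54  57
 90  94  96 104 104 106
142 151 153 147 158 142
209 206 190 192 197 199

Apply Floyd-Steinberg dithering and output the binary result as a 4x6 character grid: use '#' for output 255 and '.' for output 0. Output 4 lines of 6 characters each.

Answer: ......
.#.##.
#.#.##
####.#

Derivation:
(0,0): OLD=47 → NEW=0, ERR=47
(0,1): OLD=1033/16 → NEW=0, ERR=1033/16
(0,2): OLD=19775/256 → NEW=0, ERR=19775/256
(0,3): OLD=380089/4096 → NEW=0, ERR=380089/4096
(0,4): OLD=6199567/65536 → NEW=0, ERR=6199567/65536
(0,5): OLD=103165801/1048576 → NEW=0, ERR=103165801/1048576
(1,0): OLD=29899/256 → NEW=0, ERR=29899/256
(1,1): OLD=374157/2048 → NEW=255, ERR=-148083/2048
(1,2): OLD=7205009/65536 → NEW=0, ERR=7205009/65536
(1,3): OLD=53388797/262144 → NEW=255, ERR=-13457923/262144
(1,4): OLD=2270774167/16777216 → NEW=255, ERR=-2007415913/16777216
(1,5): OLD=24242600177/268435456 → NEW=0, ERR=24242600177/268435456
(2,0): OLD=5404767/32768 → NEW=255, ERR=-2951073/32768
(2,1): OLD=122595845/1048576 → NEW=0, ERR=122595845/1048576
(2,2): OLD=3764172111/16777216 → NEW=255, ERR=-514017969/16777216
(2,3): OLD=13688792727/134217728 → NEW=0, ERR=13688792727/134217728
(2,4): OLD=768601545285/4294967296 → NEW=255, ERR=-326615115195/4294967296
(2,5): OLD=8897369430579/68719476736 → NEW=255, ERR=-8626097137101/68719476736
(3,0): OLD=3402053999/16777216 → NEW=255, ERR=-876136081/16777216
(3,1): OLD=27959707843/134217728 → NEW=255, ERR=-6265812797/134217728
(3,2): OLD=200179565561/1073741824 → NEW=255, ERR=-73624599559/1073741824
(3,3): OLD=12211423636331/68719476736 → NEW=255, ERR=-5312042931349/68719476736
(3,4): OLD=67210325700875/549755813888 → NEW=0, ERR=67210325700875/549755813888
(3,5): OLD=1834044171096517/8796093022208 → NEW=255, ERR=-408959549566523/8796093022208
Row 0: ......
Row 1: .#.##.
Row 2: #.#.##
Row 3: ####.#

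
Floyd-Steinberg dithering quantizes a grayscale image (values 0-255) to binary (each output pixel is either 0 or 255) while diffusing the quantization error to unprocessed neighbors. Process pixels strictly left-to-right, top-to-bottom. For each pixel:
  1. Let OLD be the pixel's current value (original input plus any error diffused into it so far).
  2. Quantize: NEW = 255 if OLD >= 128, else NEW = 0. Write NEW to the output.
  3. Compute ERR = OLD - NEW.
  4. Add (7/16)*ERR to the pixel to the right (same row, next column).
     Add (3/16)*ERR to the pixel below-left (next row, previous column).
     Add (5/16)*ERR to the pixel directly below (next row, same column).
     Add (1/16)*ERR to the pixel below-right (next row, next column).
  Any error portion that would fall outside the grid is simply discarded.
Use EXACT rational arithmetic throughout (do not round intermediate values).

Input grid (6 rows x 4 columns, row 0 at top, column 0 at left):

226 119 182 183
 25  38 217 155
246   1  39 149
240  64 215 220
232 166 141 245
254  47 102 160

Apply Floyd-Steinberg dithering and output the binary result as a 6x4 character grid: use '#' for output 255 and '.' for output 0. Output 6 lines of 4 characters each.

(0,0): OLD=226 → NEW=255, ERR=-29
(0,1): OLD=1701/16 → NEW=0, ERR=1701/16
(0,2): OLD=58499/256 → NEW=255, ERR=-6781/256
(0,3): OLD=702101/4096 → NEW=255, ERR=-342379/4096
(1,0): OLD=9183/256 → NEW=0, ERR=9183/256
(1,1): OLD=164121/2048 → NEW=0, ERR=164121/2048
(1,2): OLD=15384845/65536 → NEW=255, ERR=-1326835/65536
(1,3): OLD=124115179/1048576 → NEW=0, ERR=124115179/1048576
(2,0): OLD=8920611/32768 → NEW=255, ERR=564771/32768
(2,1): OLD=33585073/1048576 → NEW=0, ERR=33585073/1048576
(2,2): OLD=154954453/2097152 → NEW=0, ERR=154954453/2097152
(2,3): OLD=7282984609/33554432 → NEW=255, ERR=-1273395551/33554432
(3,0): OLD=4217650419/16777216 → NEW=255, ERR=-60539661/16777216
(3,1): OLD=23450967021/268435456 → NEW=0, ERR=23450967021/268435456
(3,2): OLD=1164781873171/4294967296 → NEW=255, ERR=69565212691/4294967296
(3,3): OLD=15107614937861/68719476736 → NEW=255, ERR=-2415851629819/68719476736
(4,0): OLD=1061942140855/4294967296 → NEW=255, ERR=-33274519625/4294967296
(4,1): OLD=6621893173669/34359738368 → NEW=255, ERR=-2139840110171/34359738368
(4,2): OLD=129394487657221/1099511627776 → NEW=0, ERR=129394487657221/1099511627776
(4,3): OLD=5040387558545843/17592186044416 → NEW=255, ERR=554380117219763/17592186044416
(5,0): OLD=131887475612039/549755813888 → NEW=255, ERR=-8300256929401/549755813888
(5,1): OLD=747919915396241/17592186044416 → NEW=0, ERR=747919915396241/17592186044416
(5,2): OLD=1402030883127813/8796093022208 → NEW=255, ERR=-840972837535227/8796093022208
(5,3): OLD=38104588936826133/281474976710656 → NEW=255, ERR=-33671530124391147/281474976710656
Row 0: #.##
Row 1: ..#.
Row 2: #..#
Row 3: #.##
Row 4: ##.#
Row 5: #.##

Answer: #.##
..#.
#..#
#.##
##.#
#.##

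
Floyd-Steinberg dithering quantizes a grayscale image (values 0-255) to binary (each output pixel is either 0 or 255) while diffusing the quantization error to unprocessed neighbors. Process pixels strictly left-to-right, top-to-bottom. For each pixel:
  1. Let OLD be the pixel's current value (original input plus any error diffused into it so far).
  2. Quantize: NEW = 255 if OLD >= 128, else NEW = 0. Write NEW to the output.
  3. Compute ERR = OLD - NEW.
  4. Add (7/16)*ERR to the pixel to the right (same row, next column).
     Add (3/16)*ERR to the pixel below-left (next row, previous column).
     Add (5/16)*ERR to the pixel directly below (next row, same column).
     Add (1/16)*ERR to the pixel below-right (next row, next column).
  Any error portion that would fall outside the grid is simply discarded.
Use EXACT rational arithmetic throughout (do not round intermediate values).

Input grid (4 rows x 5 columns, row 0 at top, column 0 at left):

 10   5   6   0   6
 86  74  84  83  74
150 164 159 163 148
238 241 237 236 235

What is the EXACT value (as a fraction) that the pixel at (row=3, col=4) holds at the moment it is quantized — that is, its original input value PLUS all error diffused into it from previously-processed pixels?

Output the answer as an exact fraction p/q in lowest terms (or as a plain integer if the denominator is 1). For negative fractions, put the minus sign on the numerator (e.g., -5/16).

Answer: 12713471044455/68719476736

Derivation:
(0,0): OLD=10 → NEW=0, ERR=10
(0,1): OLD=75/8 → NEW=0, ERR=75/8
(0,2): OLD=1293/128 → NEW=0, ERR=1293/128
(0,3): OLD=9051/2048 → NEW=0, ERR=9051/2048
(0,4): OLD=259965/32768 → NEW=0, ERR=259965/32768
(1,0): OLD=11633/128 → NEW=0, ERR=11633/128
(1,1): OLD=122071/1024 → NEW=0, ERR=122071/1024
(1,2): OLD=4611299/32768 → NEW=255, ERR=-3744541/32768
(1,3): OLD=4784775/131072 → NEW=0, ERR=4784775/131072
(1,4): OLD=194461237/2097152 → NEW=0, ERR=194461237/2097152
(2,0): OLD=3289133/16384 → NEW=255, ERR=-888787/16384
(2,1): OLD=84815999/524288 → NEW=255, ERR=-48877441/524288
(2,2): OLD=812000957/8388608 → NEW=0, ERR=812000957/8388608
(2,3): OLD=30467556711/134217728 → NEW=255, ERR=-3757963929/134217728
(2,4): OLD=358649037841/2147483648 → NEW=255, ERR=-188959292399/2147483648
(3,0): OLD=1707650461/8388608 → NEW=255, ERR=-431444579/8388608
(3,1): OLD=13698554521/67108864 → NEW=255, ERR=-3414205799/67108864
(3,2): OLD=502328303267/2147483648 → NEW=255, ERR=-45280026973/2147483648
(3,3): OLD=891536914939/4294967296 → NEW=255, ERR=-203679745541/4294967296
(3,4): OLD=12713471044455/68719476736 → NEW=255, ERR=-4809995523225/68719476736
Target (3,4): original=235, with diffused error = 12713471044455/68719476736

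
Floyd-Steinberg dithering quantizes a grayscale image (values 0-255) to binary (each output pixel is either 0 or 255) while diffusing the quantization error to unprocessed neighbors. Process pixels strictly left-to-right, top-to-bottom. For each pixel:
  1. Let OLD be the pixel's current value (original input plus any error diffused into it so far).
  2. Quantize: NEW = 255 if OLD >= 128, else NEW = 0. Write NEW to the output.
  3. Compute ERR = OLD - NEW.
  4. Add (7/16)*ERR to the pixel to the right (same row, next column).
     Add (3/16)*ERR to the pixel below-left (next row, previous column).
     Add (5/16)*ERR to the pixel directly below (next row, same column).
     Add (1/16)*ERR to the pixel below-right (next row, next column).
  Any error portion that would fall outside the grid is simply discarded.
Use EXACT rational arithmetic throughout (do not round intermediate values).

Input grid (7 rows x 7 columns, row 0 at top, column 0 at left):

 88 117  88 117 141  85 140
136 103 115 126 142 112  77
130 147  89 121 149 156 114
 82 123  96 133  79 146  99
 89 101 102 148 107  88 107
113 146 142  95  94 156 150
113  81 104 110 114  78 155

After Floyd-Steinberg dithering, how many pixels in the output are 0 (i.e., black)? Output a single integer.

Answer: 28

Derivation:
(0,0): OLD=88 → NEW=0, ERR=88
(0,1): OLD=311/2 → NEW=255, ERR=-199/2
(0,2): OLD=1423/32 → NEW=0, ERR=1423/32
(0,3): OLD=69865/512 → NEW=255, ERR=-60695/512
(0,4): OLD=730207/8192 → NEW=0, ERR=730207/8192
(0,5): OLD=16252569/131072 → NEW=0, ERR=16252569/131072
(0,6): OLD=407369263/2097152 → NEW=255, ERR=-127404497/2097152
(1,0): OLD=4635/32 → NEW=255, ERR=-3525/32
(1,1): OLD=9613/256 → NEW=0, ERR=9613/256
(1,2): OLD=957473/8192 → NEW=0, ERR=957473/8192
(1,3): OLD=5229173/32768 → NEW=255, ERR=-3126667/32768
(1,4): OLD=301885255/2097152 → NEW=255, ERR=-232888505/2097152
(1,5): OLD=1616400935/16777216 → NEW=0, ERR=1616400935/16777216
(1,6): OLD=28968485609/268435456 → NEW=0, ERR=28968485609/268435456
(2,0): OLD=420319/4096 → NEW=0, ERR=420319/4096
(2,1): OLD=28660149/131072 → NEW=255, ERR=-4763211/131072
(2,2): OLD=197303743/2097152 → NEW=0, ERR=197303743/2097152
(2,3): OLD=1993563303/16777216 → NEW=0, ERR=1993563303/16777216
(2,4): OLD=23942317583/134217728 → NEW=255, ERR=-10283203057/134217728
(2,5): OLD=712457858365/4294967296 → NEW=255, ERR=-382758802115/4294967296
(2,6): OLD=7885986221179/68719476736 → NEW=0, ERR=7885986221179/68719476736
(3,0): OLD=224927871/2097152 → NEW=0, ERR=224927871/2097152
(3,1): OLD=3063873955/16777216 → NEW=255, ERR=-1214316125/16777216
(3,2): OLD=15266369761/134217728 → NEW=0, ERR=15266369761/134217728
(3,3): OLD=113500069003/536870912 → NEW=255, ERR=-23402013557/536870912
(3,4): OLD=1835089213055/68719476736 → NEW=0, ERR=1835089213055/68719476736
(3,5): OLD=80573288337917/549755813888 → NEW=255, ERR=-59614444203523/549755813888
(3,6): OLD=719958421950371/8796093022208 → NEW=0, ERR=719958421950371/8796093022208
(4,0): OLD=29244922049/268435456 → NEW=0, ERR=29244922049/268435456
(4,1): OLD=661749847293/4294967296 → NEW=255, ERR=-433466813187/4294967296
(4,2): OLD=5545224843155/68719476736 → NEW=0, ERR=5545224843155/68719476736
(4,3): OLD=99944327546625/549755813888 → NEW=255, ERR=-40243404994815/549755813888
(4,4): OLD=265037346220907/4398046511104 → NEW=0, ERR=265037346220907/4398046511104
(4,5): OLD=13721032971201875/140737488355328 → NEW=0, ERR=13721032971201875/140737488355328
(4,6): OLD=379325186902662453/2251799813685248 → NEW=255, ERR=-194883765587075787/2251799813685248
(5,0): OLD=8804494195527/68719476736 → NEW=255, ERR=-8718972372153/68719476736
(5,1): OLD=44470460284637/549755813888 → NEW=0, ERR=44470460284637/549755813888
(5,2): OLD=802966728899907/4398046511104 → NEW=255, ERR=-318535131431613/4398046511104
(5,3): OLD=1997777502844415/35184372088832 → NEW=0, ERR=1997777502844415/35184372088832
(5,4): OLD=340873715196335037/2251799813685248 → NEW=255, ERR=-233335237293403203/2251799813685248
(5,5): OLD=2317938068052291805/18014398509481984 → NEW=255, ERR=-2275733551865614115/18014398509481984
(5,6): OLD=21265363156528271315/288230376151711744 → NEW=0, ERR=21265363156528271315/288230376151711744
(6,0): OLD=778610997477295/8796093022208 → NEW=0, ERR=778610997477295/8796093022208
(6,1): OLD=17380411109668331/140737488355328 → NEW=0, ERR=17380411109668331/140737488355328
(6,2): OLD=340242205228886081/2251799813685248 → NEW=255, ERR=-233966747260852159/2251799813685248
(6,3): OLD=1050796771498544351/18014398509481984 → NEW=0, ERR=1050796771498544351/18014398509481984
(6,4): OLD=3134511526988539911/36028797018963968 → NEW=0, ERR=3134511526988539911/36028797018963968
(6,5): OLD=387114649895474566289/4611686018427387904 → NEW=0, ERR=387114649895474566289/4611686018427387904
(6,6): OLD=15265425138212908457703/73786976294838206464 → NEW=255, ERR=-3550253816970834190617/73786976294838206464
Output grid:
  Row 0: .#.#..#  (4 black, running=4)
  Row 1: #..##..  (4 black, running=8)
  Row 2: .#..##.  (4 black, running=12)
  Row 3: .#.#.#.  (4 black, running=16)
  Row 4: .#.#..#  (4 black, running=20)
  Row 5: #.#.##.  (3 black, running=23)
  Row 6: ..#...#  (5 black, running=28)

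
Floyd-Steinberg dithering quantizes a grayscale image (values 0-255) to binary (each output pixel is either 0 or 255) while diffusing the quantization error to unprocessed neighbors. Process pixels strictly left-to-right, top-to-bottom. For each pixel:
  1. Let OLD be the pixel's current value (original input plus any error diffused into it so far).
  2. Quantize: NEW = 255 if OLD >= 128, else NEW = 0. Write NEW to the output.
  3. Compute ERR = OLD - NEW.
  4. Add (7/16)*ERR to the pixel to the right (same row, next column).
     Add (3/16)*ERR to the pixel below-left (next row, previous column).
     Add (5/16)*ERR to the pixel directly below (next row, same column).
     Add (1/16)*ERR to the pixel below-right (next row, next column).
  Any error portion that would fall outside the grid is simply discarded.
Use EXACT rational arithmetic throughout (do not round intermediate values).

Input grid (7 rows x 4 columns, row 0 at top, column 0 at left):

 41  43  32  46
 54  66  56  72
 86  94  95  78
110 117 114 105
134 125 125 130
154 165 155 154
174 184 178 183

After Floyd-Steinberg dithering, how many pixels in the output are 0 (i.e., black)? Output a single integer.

(0,0): OLD=41 → NEW=0, ERR=41
(0,1): OLD=975/16 → NEW=0, ERR=975/16
(0,2): OLD=15017/256 → NEW=0, ERR=15017/256
(0,3): OLD=293535/4096 → NEW=0, ERR=293535/4096
(1,0): OLD=20029/256 → NEW=0, ERR=20029/256
(1,1): OLD=272043/2048 → NEW=255, ERR=-250197/2048
(1,2): OLD=2498823/65536 → NEW=0, ERR=2498823/65536
(1,3): OLD=120316385/1048576 → NEW=0, ERR=120316385/1048576
(2,0): OLD=2868617/32768 → NEW=0, ERR=2868617/32768
(2,1): OLD=111319155/1048576 → NEW=0, ERR=111319155/1048576
(2,2): OLD=350727967/2097152 → NEW=255, ERR=-184045793/2097152
(2,3): OLD=2612051331/33554432 → NEW=0, ERR=2612051331/33554432
(3,0): OLD=2638429945/16777216 → NEW=255, ERR=-1639760135/16777216
(3,1): OLD=25885792679/268435456 → NEW=0, ERR=25885792679/268435456
(3,2): OLD=644224448601/4294967296 → NEW=255, ERR=-450992211879/4294967296
(3,3): OLD=5353386641903/68719476736 → NEW=0, ERR=5353386641903/68719476736
(4,0): OLD=522002184901/4294967296 → NEW=0, ERR=522002184901/4294967296
(4,1): OLD=6271029035215/34359738368 → NEW=255, ERR=-2490704248625/34359738368
(4,2): OLD=89176639892463/1099511627776 → NEW=0, ERR=89176639892463/1099511627776
(4,3): OLD=3224037590132537/17592186044416 → NEW=255, ERR=-1261969851193543/17592186044416
(5,0): OLD=98070369988917/549755813888 → NEW=255, ERR=-42117362552523/549755813888
(5,1): OLD=2315717420825363/17592186044416 → NEW=255, ERR=-2170290020500717/17592186044416
(5,2): OLD=953424134661471/8796093022208 → NEW=0, ERR=953424134661471/8796093022208
(5,3): OLD=51812061281013311/281474976710656 → NEW=255, ERR=-19964057780203969/281474976710656
(6,0): OLD=35726997877748313/281474976710656 → NEW=0, ERR=35726997877748313/281474976710656
(6,1): OLD=975092742240961535/4503599627370496 → NEW=255, ERR=-173325162738514945/4503599627370496
(6,2): OLD=12539872365616959689/72057594037927936 → NEW=255, ERR=-5834814114054663991/72057594037927936
(6,3): OLD=152397393097156038783/1152921504606846976 → NEW=255, ERR=-141597590577589940097/1152921504606846976
Output grid:
  Row 0: ....  (4 black, running=4)
  Row 1: .#..  (3 black, running=7)
  Row 2: ..#.  (3 black, running=10)
  Row 3: #.#.  (2 black, running=12)
  Row 4: .#.#  (2 black, running=14)
  Row 5: ##.#  (1 black, running=15)
  Row 6: .###  (1 black, running=16)

Answer: 16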